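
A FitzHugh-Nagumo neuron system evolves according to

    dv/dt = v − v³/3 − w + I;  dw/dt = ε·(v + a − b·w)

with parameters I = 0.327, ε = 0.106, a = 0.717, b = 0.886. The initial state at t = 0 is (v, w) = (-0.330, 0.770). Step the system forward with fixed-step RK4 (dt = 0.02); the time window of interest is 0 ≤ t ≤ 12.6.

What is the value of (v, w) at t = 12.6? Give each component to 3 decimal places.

t=0.000: state=(-0.330, 0.770)
step 1 (dt=0.02): k1=(-0.761, -0.031), k2=(-0.767, -0.032), k3=(-0.768, -0.032), k4=(-0.774, -0.033); state += dt/6·(k1+2k2+2k3+k4)
t=0.020: state=(-0.345, 0.769)
t=0.040: state=(-0.361, 0.769)
t=0.060: state=(-0.377, 0.768)
continuing one RK4 step at a time; state shown every 25 steps (Δt=0.5):
t=0.500: state=(-0.787, 0.743)
t=1.000: state=(-1.304, 0.692)
t=1.500: state=(-1.650, 0.620)
t=2.000: state=(-1.779, 0.539)
t=2.500: state=(-1.799, 0.458)
t=3.000: state=(-1.782, 0.382)
t=3.500: state=(-1.754, 0.310)
t=4.000: state=(-1.722, 0.243)
t=4.500: state=(-1.690, 0.180)
t=5.000: state=(-1.657, 0.123)
t=5.500: state=(-1.625, 0.069)
t=6.000: state=(-1.594, 0.020)
t=6.500: state=(-1.563, -0.026)
t=7.000: state=(-1.532, -0.068)
t=7.500: state=(-1.502, -0.106)
t=8.000: state=(-1.472, -0.141)
t=8.500: state=(-1.443, -0.173)
t=9.000: state=(-1.414, -0.202)
t=9.500: state=(-1.386, -0.228)
t=10.000: state=(-1.358, -0.251)
t=10.500: state=(-1.331, -0.272)
t=11.000: state=(-1.304, -0.291)
t=11.500: state=(-1.278, -0.307)
t=12.000: state=(-1.252, -0.321)
t=12.500: state=(-1.227, -0.334)
t=12.600: state=(-1.222, -0.336)

(v, w) = (-1.222, -0.336)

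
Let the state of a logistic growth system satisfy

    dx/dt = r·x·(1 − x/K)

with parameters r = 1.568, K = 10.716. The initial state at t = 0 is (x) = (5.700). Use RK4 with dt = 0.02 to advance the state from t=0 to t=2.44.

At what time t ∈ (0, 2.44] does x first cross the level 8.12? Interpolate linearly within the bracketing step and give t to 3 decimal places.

t=0.000: state=(5.700)
step 1 (dt=0.02): k1=(4.184), k2=(4.179), k3=(4.179), k4=(4.174); state += dt/6·(k1+2k2+2k3+k4)
t=0.020: state=(5.784)
t=0.040: state=(5.867)
t=0.060: state=(5.950)
continuing one RK4 step at a time; state shown every 5 steps (Δt=0.1):
t=0.100: state=(6.115)
t=0.200: state=(6.522)
t=0.300: state=(6.915)
t=0.400: state=(7.290)
t=0.500: state=(7.645)
t=0.600: state=(7.976)
t=0.640: state=(8.102)
next step: t=0.660: state=(8.164) — x has crossed 8.12
linear interpolation between t=0.640 (8.10225) and t=0.660 (8.16372) → t≈0.646

t = 0.646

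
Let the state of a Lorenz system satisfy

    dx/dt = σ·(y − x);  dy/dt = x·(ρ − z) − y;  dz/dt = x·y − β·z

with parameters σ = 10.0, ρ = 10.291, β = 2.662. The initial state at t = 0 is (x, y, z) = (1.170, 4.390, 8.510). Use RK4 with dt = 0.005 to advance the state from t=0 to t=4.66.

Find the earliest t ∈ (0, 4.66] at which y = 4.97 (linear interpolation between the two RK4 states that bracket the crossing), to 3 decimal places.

t=0.000: state=(1.170, 4.390, 8.510)
step 1 (dt=0.005): k1=(32.200, -2.306, -17.517), k2=(31.337, -2.102, -17.055), k3=(31.364, -2.108, -17.066), k4=(30.526, -1.903, -16.616); state += dt/6·(k1+2k2+2k3+k4)
t=0.005: state=(1.327, 4.379, 8.425)
t=0.010: state=(1.475, 4.371, 8.344)
t=0.015: state=(1.616, 4.364, 8.267)
t=0.170: state=(3.994, 4.955, 7.287)
next step: t=0.175: state=(4.042, 4.990, 7.289) — y has crossed 4.97
linear interpolation between t=0.170 (4.95455) and t=0.175 (4.99002) → t≈0.172

t = 0.172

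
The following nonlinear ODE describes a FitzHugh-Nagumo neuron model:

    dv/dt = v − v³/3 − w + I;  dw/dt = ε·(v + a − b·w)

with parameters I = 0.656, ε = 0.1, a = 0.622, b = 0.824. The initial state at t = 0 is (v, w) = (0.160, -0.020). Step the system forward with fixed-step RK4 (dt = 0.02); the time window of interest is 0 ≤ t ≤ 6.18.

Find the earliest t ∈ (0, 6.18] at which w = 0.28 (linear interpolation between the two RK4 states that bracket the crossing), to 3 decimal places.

t = 1.826

t=0.000: state=(0.160, -0.020)
step 1 (dt=0.02): k1=(0.835, 0.080), k2=(0.842, 0.081), k3=(0.842, 0.081), k4=(0.849, 0.081); state += dt/6·(k1+2k2+2k3+k4)
t=0.020: state=(0.177, -0.018)
t=0.040: state=(0.194, -0.017)
t=0.060: state=(0.211, -0.015)
continuing one RK4 step at a time; state shown every 10 steps (Δt=0.2):
t=0.200: state=(0.342, -0.002)
t=0.400: state=(0.555, 0.019)
t=0.600: state=(0.793, 0.044)
t=0.800: state=(1.044, 0.074)
t=1.000: state=(1.283, 0.108)
t=1.200: state=(1.487, 0.146)
t=1.400: state=(1.641, 0.187)
t=1.600: state=(1.744, 0.230)
t=1.800: state=(1.806, 0.274)
t=1.820: state=(1.810, 0.279)
next step: t=1.840: state=(1.814, 0.283) — w has crossed 0.28
linear interpolation between t=1.820 (0.27863) and t=1.840 (0.28303) → t≈1.826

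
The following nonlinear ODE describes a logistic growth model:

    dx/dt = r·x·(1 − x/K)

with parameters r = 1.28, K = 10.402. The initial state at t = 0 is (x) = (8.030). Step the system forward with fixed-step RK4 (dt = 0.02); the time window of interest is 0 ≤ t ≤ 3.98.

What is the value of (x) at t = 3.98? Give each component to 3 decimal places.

t=0.000: state=(8.030)
step 1 (dt=0.02): k1=(2.344), k2=(2.327), k3=(2.328), k4=(2.311); state += dt/6·(k1+2k2+2k3+k4)
t=0.020: state=(8.077)
t=0.040: state=(8.122)
t=0.060: state=(8.168)
continuing one RK4 step at a time; state shown every 10 steps (Δt=0.2):
t=0.200: state=(8.466)
t=0.400: state=(8.838)
t=0.600: state=(9.148)
t=0.800: state=(9.404)
t=1.000: state=(9.613)
t=1.200: state=(9.780)
t=1.400: state=(9.914)
t=1.600: state=(10.020)
t=1.800: state=(10.104)
t=2.000: state=(10.170)
t=2.200: state=(10.221)
t=2.400: state=(10.262)
t=2.600: state=(10.293)
t=2.800: state=(10.317)
t=3.000: state=(10.336)
t=3.200: state=(10.351)
t=3.400: state=(10.363)
t=3.600: state=(10.371)
t=3.800: state=(10.378)
t=3.980: state=(10.383)

(x) = (10.383)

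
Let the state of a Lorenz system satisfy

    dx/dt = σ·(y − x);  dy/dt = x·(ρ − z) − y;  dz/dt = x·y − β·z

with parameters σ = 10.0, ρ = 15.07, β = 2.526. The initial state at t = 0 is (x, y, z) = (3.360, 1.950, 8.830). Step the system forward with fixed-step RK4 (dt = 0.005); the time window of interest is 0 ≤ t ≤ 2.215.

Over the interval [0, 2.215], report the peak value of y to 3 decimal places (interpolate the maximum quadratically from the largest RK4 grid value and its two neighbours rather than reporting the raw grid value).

max y = 10.438

t=0.000: state=(3.360, 1.950, 8.830)
step 1 (dt=0.005): k1=(-14.100, 19.016, -15.753), k2=(-13.272, 18.880, -15.564), k3=(-13.296, 18.892, -15.562), k4=(-12.491, 18.763, -15.375); state += dt/6·(k1+2k2+2k3+k4)
t=0.005: state=(3.294, 2.044, 8.752)
t=0.010: state=(3.235, 2.138, 8.676)
t=0.015: state=(3.184, 2.230, 8.602)
continuing one RK4 step at a time; state shown every 20 steps (Δt=0.1):
t=0.100: state=(3.141, 3.789, 7.647)
t=0.200: state=(4.355, 6.079, 7.563)
t=0.300: state=(6.483, 8.911, 9.524)
t=0.400: state=(8.736, 10.429, 14.213)
t=0.500: state=(9.097, 7.952, 18.704)
t=0.600: state=(6.879, 4.079, 18.755)
t=0.700: state=(4.363, 2.373, 16.056)
t=0.800: state=(3.024, 2.290, 13.180)
t=0.900: state=(2.759, 2.904, 10.875)
t=1.000: state=(3.242, 4.049, 9.353)
t=1.100: state=(4.374, 5.832, 8.924)
t=1.200: state=(6.117, 8.075, 10.199)
t=1.300: state=(7.977, 9.485, 13.590)
t=1.400: state=(8.589, 8.130, 17.307)
t=1.500: state=(7.185, 5.121, 18.106)
t=1.600: state=(5.121, 3.311, 16.258)
t=1.700: state=(3.804, 2.997, 13.806)
t=1.800: state=(3.450, 3.507, 11.730)
t=1.900: state=(3.852, 4.579, 10.396)
t=2.000: state=(4.872, 6.166, 10.144)
t=2.100: state=(6.348, 7.918, 11.423)
t=2.200: state=(7.719, 8.698, 14.204)
t=2.215: state=(7.852, 8.642, 14.671)
largest grid value and its neighbours: y(0.390)=10.43502, y(0.395)=10.43746, y(0.400)=10.42853
parabola through these three points peaks at t≈0.394 with y≈10.43792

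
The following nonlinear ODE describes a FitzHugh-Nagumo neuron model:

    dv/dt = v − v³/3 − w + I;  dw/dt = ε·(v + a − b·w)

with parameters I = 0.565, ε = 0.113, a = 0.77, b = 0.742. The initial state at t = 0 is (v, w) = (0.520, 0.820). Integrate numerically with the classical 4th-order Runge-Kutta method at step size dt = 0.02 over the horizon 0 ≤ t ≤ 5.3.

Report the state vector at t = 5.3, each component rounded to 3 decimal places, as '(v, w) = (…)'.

t=0.000: state=(0.520, 0.820)
step 1 (dt=0.02): k1=(0.218, 0.077), k2=(0.219, 0.077), k3=(0.219, 0.077), k4=(0.220, 0.077); state += dt/6·(k1+2k2+2k3+k4)
t=0.020: state=(0.524, 0.822)
t=0.040: state=(0.529, 0.823)
t=0.060: state=(0.533, 0.825)
continuing one RK4 step at a time; state shown every 10 steps (Δt=0.2):
t=0.200: state=(0.565, 0.836)
t=0.400: state=(0.614, 0.852)
t=0.600: state=(0.665, 0.870)
t=0.800: state=(0.718, 0.888)
t=1.000: state=(0.773, 0.907)
t=1.200: state=(0.829, 0.927)
t=1.400: state=(0.883, 0.948)
t=1.600: state=(0.936, 0.970)
t=1.800: state=(0.986, 0.993)
t=2.000: state=(1.031, 1.016)
t=2.200: state=(1.071, 1.040)
t=2.400: state=(1.106, 1.065)
t=2.600: state=(1.134, 1.089)
t=2.800: state=(1.155, 1.114)
t=3.000: state=(1.171, 1.139)
t=3.200: state=(1.180, 1.164)
t=3.400: state=(1.184, 1.188)
t=3.600: state=(1.183, 1.212)
t=3.800: state=(1.178, 1.236)
t=4.000: state=(1.169, 1.259)
t=4.200: state=(1.155, 1.281)
t=4.400: state=(1.139, 1.303)
t=4.600: state=(1.119, 1.324)
t=4.800: state=(1.096, 1.344)
t=5.000: state=(1.070, 1.363)
t=5.200: state=(1.042, 1.381)
t=5.300: state=(1.026, 1.390)

(v, w) = (1.026, 1.390)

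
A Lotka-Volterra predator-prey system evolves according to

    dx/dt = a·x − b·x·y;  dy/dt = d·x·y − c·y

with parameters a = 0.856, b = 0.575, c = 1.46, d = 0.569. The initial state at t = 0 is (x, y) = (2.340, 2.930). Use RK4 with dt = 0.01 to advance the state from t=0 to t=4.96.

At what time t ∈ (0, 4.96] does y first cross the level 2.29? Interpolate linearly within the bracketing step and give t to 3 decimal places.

t = 0.625

t=0.000: state=(2.340, 2.930)
step 1 (dt=0.01): k1=(-1.939, -0.377), k2=(-1.929, -0.393), k3=(-1.929, -0.392), k4=(-1.918, -0.408); state += dt/6·(k1+2k2+2k3+k4)
t=0.010: state=(2.321, 2.926)
t=0.020: state=(2.302, 2.922)
t=0.030: state=(2.283, 2.917)
continuing one RK4 step at a time; state shown every 20 steps (Δt=0.2):
t=0.200: state=(1.996, 2.798)
t=0.400: state=(1.737, 2.582)
t=0.600: state=(1.555, 2.324)
t=0.620: state=(1.540, 2.297)
next step: t=0.630: state=(1.533, 2.283) — y has crossed 2.29
linear interpolation between t=0.620 (2.29684) and t=0.630 (2.28343) → t≈0.625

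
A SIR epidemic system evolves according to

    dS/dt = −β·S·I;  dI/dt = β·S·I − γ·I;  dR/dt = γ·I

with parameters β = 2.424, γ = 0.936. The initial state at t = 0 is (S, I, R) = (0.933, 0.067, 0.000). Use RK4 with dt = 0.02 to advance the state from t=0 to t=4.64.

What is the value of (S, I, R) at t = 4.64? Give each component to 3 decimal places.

(S, I, R) = (0.118, 0.083, 0.799)

t=0.000: state=(0.933, 0.067, 0.000)
step 1 (dt=0.02): k1=(-0.152, 0.089, 0.063), k2=(-0.153, 0.090, 0.064), k3=(-0.153, 0.090, 0.064), k4=(-0.155, 0.091, 0.064); state += dt/6·(k1+2k2+2k3+k4)
t=0.020: state=(0.930, 0.069, 0.001)
t=0.040: state=(0.927, 0.071, 0.003)
t=0.060: state=(0.924, 0.072, 0.004)
continuing one RK4 step at a time; state shown every 10 steps (Δt=0.2):
t=0.200: state=(0.899, 0.087, 0.014)
t=0.400: state=(0.857, 0.110, 0.033)
t=0.600: state=(0.808, 0.137, 0.056)
t=0.800: state=(0.751, 0.165, 0.084)
t=1.000: state=(0.688, 0.194, 0.118)
t=1.200: state=(0.622, 0.221, 0.157)
t=1.400: state=(0.555, 0.244, 0.200)
t=1.600: state=(0.491, 0.261, 0.248)
t=1.800: state=(0.432, 0.271, 0.298)
t=2.000: state=(0.378, 0.273, 0.349)
t=2.200: state=(0.332, 0.269, 0.399)
t=2.400: state=(0.292, 0.259, 0.449)
t=2.600: state=(0.258, 0.246, 0.496)
t=2.800: state=(0.230, 0.229, 0.541)
t=3.000: state=(0.207, 0.211, 0.582)
t=3.200: state=(0.187, 0.193, 0.620)
t=3.400: state=(0.171, 0.174, 0.654)
t=3.600: state=(0.158, 0.157, 0.685)
t=3.800: state=(0.147, 0.140, 0.713)
t=4.000: state=(0.138, 0.124, 0.738)
t=4.200: state=(0.131, 0.110, 0.760)
t=4.400: state=(0.124, 0.097, 0.779)
t=4.600: state=(0.119, 0.085, 0.796)
t=4.640: state=(0.118, 0.083, 0.799)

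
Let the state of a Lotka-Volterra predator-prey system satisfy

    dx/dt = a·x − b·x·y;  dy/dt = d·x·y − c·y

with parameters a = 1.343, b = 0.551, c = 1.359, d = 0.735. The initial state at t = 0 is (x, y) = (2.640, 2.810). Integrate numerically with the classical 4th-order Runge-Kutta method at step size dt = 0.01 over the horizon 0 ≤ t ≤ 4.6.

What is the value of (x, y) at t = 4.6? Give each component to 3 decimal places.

t=0.000: state=(2.640, 2.810)
step 1 (dt=0.01): k1=(-0.542, 1.634), k2=(-0.553, 1.633), k3=(-0.553, 1.633), k4=(-0.565, 1.632); state += dt/6·(k1+2k2+2k3+k4)
t=0.010: state=(2.634, 2.826)
t=0.020: state=(2.629, 2.843)
t=0.030: state=(2.623, 2.859)
continuing one RK4 step at a time; state shown every 20 steps (Δt=0.2):
t=0.200: state=(2.489, 3.125)
t=0.400: state=(2.274, 3.381)
t=0.600: state=(2.030, 3.536)
t=0.800: state=(1.793, 3.567)
t=1.000: state=(1.589, 3.483)
t=1.200: state=(1.428, 3.312)
t=1.400: state=(1.313, 3.085)
t=1.600: state=(1.239, 2.835)
t=1.800: state=(1.203, 2.584)
t=2.000: state=(1.199, 2.348)
t=2.200: state=(1.226, 2.138)
t=2.400: state=(1.280, 1.958)
t=2.600: state=(1.361, 1.811)
t=2.800: state=(1.468, 1.698)
t=3.000: state=(1.599, 1.621)
t=3.200: state=(1.755, 1.580)
t=3.400: state=(1.930, 1.578)
t=3.600: state=(2.117, 1.619)
t=3.800: state=(2.307, 1.708)
t=4.000: state=(2.482, 1.851)
t=4.200: state=(2.620, 2.053)
t=4.400: state=(2.695, 2.314)
t=4.600: state=(2.687, 2.622)

(x, y) = (2.687, 2.622)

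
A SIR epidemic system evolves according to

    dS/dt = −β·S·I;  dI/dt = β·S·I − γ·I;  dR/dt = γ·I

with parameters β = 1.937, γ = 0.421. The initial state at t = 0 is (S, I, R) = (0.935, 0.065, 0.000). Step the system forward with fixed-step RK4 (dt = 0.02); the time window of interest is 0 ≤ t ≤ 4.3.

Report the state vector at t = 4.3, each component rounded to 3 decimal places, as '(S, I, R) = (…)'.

t=0.000: state=(0.935, 0.065, 0.000)
step 1 (dt=0.02): k1=(-0.118, 0.090, 0.027), k2=(-0.119, 0.091, 0.028), k3=(-0.119, 0.091, 0.028), k4=(-0.121, 0.093, 0.028); state += dt/6·(k1+2k2+2k3+k4)
t=0.020: state=(0.933, 0.067, 0.001)
t=0.040: state=(0.930, 0.069, 0.001)
t=0.060: state=(0.928, 0.071, 0.002)
continuing one RK4 step at a time; state shown every 10 steps (Δt=0.2):
t=0.200: state=(0.908, 0.085, 0.006)
t=0.400: state=(0.875, 0.111, 0.015)
t=0.600: state=(0.833, 0.142, 0.025)
t=0.800: state=(0.783, 0.179, 0.039)
t=1.000: state=(0.725, 0.220, 0.055)
t=1.200: state=(0.660, 0.264, 0.076)
t=1.400: state=(0.591, 0.310, 0.100)
t=1.600: state=(0.519, 0.353, 0.128)
t=1.800: state=(0.450, 0.391, 0.159)
t=2.000: state=(0.384, 0.423, 0.193)
t=2.200: state=(0.324, 0.446, 0.230)
t=2.400: state=(0.272, 0.460, 0.268)
t=2.600: state=(0.227, 0.465, 0.307)
t=2.800: state=(0.190, 0.464, 0.346)
t=3.000: state=(0.159, 0.456, 0.385)
t=3.200: state=(0.134, 0.443, 0.423)
t=3.400: state=(0.113, 0.428, 0.460)
t=3.600: state=(0.096, 0.409, 0.495)
t=3.800: state=(0.082, 0.389, 0.529)
t=4.000: state=(0.071, 0.369, 0.560)
t=4.200: state=(0.062, 0.348, 0.591)
t=4.300: state=(0.058, 0.337, 0.605)

(S, I, R) = (0.058, 0.337, 0.605)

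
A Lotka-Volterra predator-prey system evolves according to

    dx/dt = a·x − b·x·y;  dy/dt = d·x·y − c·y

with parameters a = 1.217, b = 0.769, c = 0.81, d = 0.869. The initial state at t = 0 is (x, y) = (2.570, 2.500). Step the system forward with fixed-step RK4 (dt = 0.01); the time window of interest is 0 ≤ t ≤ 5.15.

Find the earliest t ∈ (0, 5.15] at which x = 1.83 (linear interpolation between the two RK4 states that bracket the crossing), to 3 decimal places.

t=0.000: state=(2.570, 2.500)
step 1 (dt=0.01): k1=(-1.813, 3.558), k2=(-1.842, 3.564), k3=(-1.842, 3.564), k4=(-1.870, 3.568); state += dt/6·(k1+2k2+2k3+k4)
t=0.010: state=(2.552, 2.536)
t=0.020: state=(2.533, 2.571)
t=0.030: state=(2.513, 2.607)
continuing one RK4 step at a time; state shown every 20 steps (Δt=0.2):
t=0.200: state=(2.113, 3.202)
t=0.300: state=(1.843, 3.507)
next step: t=0.310: state=(1.816, 3.534) — x has crossed 1.83
linear interpolation between t=0.300 (1.84339) and t=0.310 (1.81613) → t≈0.305

t = 0.305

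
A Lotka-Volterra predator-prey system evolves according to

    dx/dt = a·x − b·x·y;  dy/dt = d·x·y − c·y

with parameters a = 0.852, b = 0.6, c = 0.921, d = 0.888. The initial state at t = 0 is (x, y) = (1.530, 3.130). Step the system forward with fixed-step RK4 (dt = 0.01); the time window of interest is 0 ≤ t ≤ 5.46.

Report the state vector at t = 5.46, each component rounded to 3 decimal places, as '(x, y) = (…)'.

(x, y) = (1.396, 0.458)

t=0.000: state=(1.530, 3.130)
step 1 (dt=0.01): k1=(-1.570, 1.370), k2=(-1.568, 1.351), k3=(-1.568, 1.351), k4=(-1.566, 1.332); state += dt/6·(k1+2k2+2k3+k4)
t=0.010: state=(1.514, 3.144)
t=0.020: state=(1.499, 3.157)
t=0.030: state=(1.483, 3.169)
continuing one RK4 step at a time; state shown every 20 steps (Δt=0.2):
t=0.200: state=(1.230, 3.325)
t=0.400: state=(0.975, 3.361)
t=0.600: state=(0.776, 3.263)
t=0.800: state=(0.629, 3.072)
t=1.000: state=(0.523, 2.829)
t=1.200: state=(0.449, 2.564)
t=1.400: state=(0.397, 2.299)
t=1.600: state=(0.363, 2.045)
t=1.800: state=(0.342, 1.811)
t=2.000: state=(0.330, 1.598)
t=2.200: state=(0.327, 1.409)
t=2.400: state=(0.331, 1.243)
t=2.600: state=(0.341, 1.097)
t=2.800: state=(0.357, 0.971)
t=3.000: state=(0.380, 0.862)
t=3.200: state=(0.408, 0.769)
t=3.400: state=(0.444, 0.690)
t=3.600: state=(0.486, 0.623)
t=3.800: state=(0.537, 0.567)
t=4.000: state=(0.596, 0.522)
t=4.200: state=(0.666, 0.485)
t=4.400: state=(0.746, 0.458)
t=4.600: state=(0.839, 0.438)
t=4.800: state=(0.944, 0.427)
t=5.000: state=(1.064, 0.424)
t=5.200: state=(1.198, 0.431)
t=5.400: state=(1.348, 0.450)
t=5.460: state=(1.396, 0.458)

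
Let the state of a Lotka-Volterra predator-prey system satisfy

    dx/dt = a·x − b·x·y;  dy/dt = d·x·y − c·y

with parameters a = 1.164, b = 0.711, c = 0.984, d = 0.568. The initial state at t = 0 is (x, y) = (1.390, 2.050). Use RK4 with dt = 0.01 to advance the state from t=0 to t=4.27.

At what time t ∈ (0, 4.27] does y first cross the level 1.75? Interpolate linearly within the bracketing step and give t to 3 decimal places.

t=0.000: state=(1.390, 2.050)
step 1 (dt=0.01): k1=(-0.408, -0.399), k2=(-0.405, -0.401), k3=(-0.405, -0.401), k4=(-0.403, -0.403); state += dt/6·(k1+2k2+2k3+k4)
t=0.010: state=(1.386, 2.046)
t=0.020: state=(1.382, 2.042)
t=0.030: state=(1.378, 2.038)
continuing one RK4 step at a time; state shown every 20 steps (Δt=0.2):
t=0.200: state=(1.319, 1.963)
t=0.400: state=(1.267, 1.867)
t=0.600: state=(1.235, 1.768)
t=0.630: state=(1.232, 1.753)
next step: t=0.640: state=(1.231, 1.748) — y has crossed 1.75
linear interpolation between t=0.630 (1.75289) and t=0.640 (1.74791) → t≈0.636

t = 0.636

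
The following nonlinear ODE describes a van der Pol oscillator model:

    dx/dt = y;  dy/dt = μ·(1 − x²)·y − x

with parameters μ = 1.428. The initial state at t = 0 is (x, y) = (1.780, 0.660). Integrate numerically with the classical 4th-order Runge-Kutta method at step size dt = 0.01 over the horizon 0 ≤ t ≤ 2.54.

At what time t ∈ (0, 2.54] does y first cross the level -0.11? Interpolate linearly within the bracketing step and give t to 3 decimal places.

t = 0.304

t=0.000: state=(1.780, 0.660)
step 1 (dt=0.01): k1=(0.660, -3.824), k2=(0.641, -3.779), k3=(0.641, -3.779), k4=(0.622, -3.733); state += dt/6·(k1+2k2+2k3+k4)
t=0.010: state=(1.786, 0.622)
t=0.020: state=(1.792, 0.585)
t=0.030: state=(1.798, 0.549)
continuing one RK4 step at a time; state shown every 10 steps (Δt=0.1):
t=0.100: state=(1.828, 0.323)
t=0.200: state=(1.848, 0.074)
t=0.300: state=(1.846, -0.104)
next step: t=0.310: state=(1.845, -0.118) — y has crossed -0.11
linear interpolation between t=0.300 (-0.10378) and t=0.310 (-0.11842) → t≈0.304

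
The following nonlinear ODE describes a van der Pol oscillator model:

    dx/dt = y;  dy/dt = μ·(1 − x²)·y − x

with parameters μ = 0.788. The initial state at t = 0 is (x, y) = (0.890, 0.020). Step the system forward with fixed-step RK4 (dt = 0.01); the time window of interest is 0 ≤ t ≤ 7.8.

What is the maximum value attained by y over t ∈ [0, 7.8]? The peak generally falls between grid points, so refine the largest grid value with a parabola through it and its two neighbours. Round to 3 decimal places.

max y = 2.353

t=0.000: state=(0.890, 0.020)
step 1 (dt=0.01): k1=(0.020, -0.887), k2=(0.016, -0.888), k3=(0.016, -0.888), k4=(0.011, -0.888); state += dt/6·(k1+2k2+2k3+k4)
t=0.010: state=(0.890, 0.011)
t=0.020: state=(0.890, 0.002)
t=0.030: state=(0.890, -0.007)
continuing one RK4 step at a time; state shown every 50 steps (Δt=0.5):
t=0.500: state=(0.787, -0.433)
t=1.000: state=(0.453, -0.912)
t=1.500: state=(-0.135, -1.442)
t=2.000: state=(-0.931, -1.594)
t=2.500: state=(-1.536, -0.695)
t=3.000: state=(-1.631, 0.230)
t=3.500: state=(-1.379, 0.740)
t=4.000: state=(-0.899, 1.199)
t=4.500: state=(-0.140, 1.881)
t=5.000: state=(0.959, 2.321)
t=5.500: state=(1.826, 0.909)
t=6.000: state=(1.936, -0.277)
t=6.500: state=(1.674, -0.720)
t=7.000: state=(1.232, -1.061)
t=7.500: state=(0.580, -1.599)
t=7.800: state=(0.031, -2.076)
largest grid value and its neighbours: y(4.910)=2.35293, y(4.920)=2.35317, y(4.930)=2.35250
parabola through these three points peaks at t≈4.918 with y≈2.35320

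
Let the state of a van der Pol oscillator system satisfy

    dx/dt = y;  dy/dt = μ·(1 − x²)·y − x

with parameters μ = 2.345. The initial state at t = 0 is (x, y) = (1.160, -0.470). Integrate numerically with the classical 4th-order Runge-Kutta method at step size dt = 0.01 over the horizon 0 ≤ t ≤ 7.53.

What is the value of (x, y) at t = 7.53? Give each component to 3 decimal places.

(x, y) = (1.479, -0.449)

t=0.000: state=(1.160, -0.470)
step 1 (dt=0.01): k1=(-0.470, -0.779), k2=(-0.474, -0.780), k3=(-0.474, -0.780), k4=(-0.478, -0.780); state += dt/6·(k1+2k2+2k3+k4)
t=0.010: state=(1.155, -0.478)
t=0.020: state=(1.150, -0.486)
t=0.030: state=(1.146, -0.493)
continuing one RK4 step at a time; state shown every 25 steps (Δt=0.25):
t=0.250: state=(1.017, -0.681)
t=0.500: state=(0.812, -0.988)
t=0.750: state=(0.501, -1.564)
t=1.000: state=(-0.022, -2.758)
t=1.250: state=(-0.911, -4.143)
t=1.500: state=(-1.765, -2.095)
t=1.750: state=(-2.002, -0.194)
t=2.000: state=(-1.987, 0.202)
t=2.250: state=(-1.925, 0.279)
t=2.500: state=(-1.851, 0.308)
t=2.750: state=(-1.771, 0.333)
t=3.000: state=(-1.684, 0.361)
t=3.250: state=(-1.590, 0.398)
t=3.500: state=(-1.485, 0.446)
t=3.750: state=(-1.365, 0.514)
t=4.000: state=(-1.225, 0.615)
t=4.250: state=(-1.053, 0.779)
t=4.500: state=(-0.825, 1.077)
t=4.750: state=(-0.489, 1.684)
t=5.000: state=(0.075, 2.974)
t=5.250: state=(1.016, 4.232)
t=5.500: state=(1.829, 1.806)
t=5.750: state=(2.019, 0.108)
t=6.000: state=(1.994, -0.217)
t=6.250: state=(1.930, -0.281)
t=6.500: state=(1.857, -0.307)
t=6.750: state=(1.777, -0.331)
t=7.000: state=(1.691, -0.359)
t=7.250: state=(1.597, -0.395)
t=7.500: state=(1.492, -0.442)
t=7.530: state=(1.479, -0.449)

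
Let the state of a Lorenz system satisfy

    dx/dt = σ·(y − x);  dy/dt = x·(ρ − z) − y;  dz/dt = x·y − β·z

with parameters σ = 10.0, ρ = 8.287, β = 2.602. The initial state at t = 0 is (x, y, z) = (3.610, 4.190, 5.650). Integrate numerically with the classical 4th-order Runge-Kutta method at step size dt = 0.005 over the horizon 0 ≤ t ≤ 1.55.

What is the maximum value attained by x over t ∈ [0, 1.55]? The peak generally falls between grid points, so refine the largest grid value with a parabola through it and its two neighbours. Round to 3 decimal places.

t=0.000: state=(3.610, 4.190, 5.650)
step 1 (dt=0.005): k1=(5.800, 5.330, 0.425), k2=(5.788, 5.351, 0.531), k3=(5.789, 5.350, 0.530), k4=(5.778, 5.370, 0.636); state += dt/6·(k1+2k2+2k3+k4)
t=0.005: state=(3.639, 4.217, 5.653)
t=0.010: state=(3.668, 4.244, 5.656)
t=0.015: state=(3.697, 4.271, 5.661)
continuing one RK4 step at a time; state shown every 20 steps (Δt=0.1):
t=0.100: state=(4.178, 4.735, 5.897)
t=0.200: state=(4.702, 5.174, 6.503)
t=0.300: state=(5.075, 5.326, 7.300)
t=0.400: state=(5.174, 5.116, 8.007)
t=0.500: state=(4.977, 4.660, 8.366)
t=0.600: state=(4.596, 4.180, 8.306)
t=0.700: state=(4.199, 3.843, 7.943)
t=0.800: state=(3.912, 3.702, 7.458)
t=0.900: state=(3.785, 3.739, 7.000)
t=1.000: state=(3.814, 3.912, 6.671)
t=1.100: state=(3.968, 4.171, 6.526)
t=1.200: state=(4.201, 4.453, 6.585)
t=1.300: state=(4.450, 4.685, 6.824)
t=1.400: state=(4.648, 4.799, 7.171)
t=1.500: state=(4.737, 4.761, 7.513)
t=1.550: state=(4.733, 4.691, 7.647)
largest grid value and its neighbours: x(0.375)=5.17838, x(0.380)=5.17904, x(0.385)=5.17891
parabola through these three points peaks at t≈0.382 with x≈5.17908

max x = 5.179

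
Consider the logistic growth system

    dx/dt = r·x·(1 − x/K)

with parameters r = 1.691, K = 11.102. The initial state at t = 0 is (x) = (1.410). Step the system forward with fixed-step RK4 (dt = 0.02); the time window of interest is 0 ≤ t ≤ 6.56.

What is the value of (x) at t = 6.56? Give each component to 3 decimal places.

(x) = (11.101)

t=0.000: state=(1.410)
step 1 (dt=0.02): k1=(2.081), k2=(2.108), k3=(2.108), k4=(2.134); state += dt/6·(k1+2k2+2k3+k4)
t=0.020: state=(1.452)
t=0.040: state=(1.495)
t=0.060: state=(1.540)
continuing one RK4 step at a time; state shown every 25 steps (Δt=0.5):
t=0.500: state=(2.810)
t=1.000: state=(4.897)
t=1.500: state=(7.190)
t=2.000: state=(9.000)
t=2.500: state=(10.090)
t=3.000: state=(10.644)
t=3.500: state=(10.901)
t=4.000: state=(11.015)
t=4.500: state=(11.064)
t=5.000: state=(11.086)
t=5.500: state=(11.095)
t=6.000: state=(11.099)
t=6.500: state=(11.101)
t=6.560: state=(11.101)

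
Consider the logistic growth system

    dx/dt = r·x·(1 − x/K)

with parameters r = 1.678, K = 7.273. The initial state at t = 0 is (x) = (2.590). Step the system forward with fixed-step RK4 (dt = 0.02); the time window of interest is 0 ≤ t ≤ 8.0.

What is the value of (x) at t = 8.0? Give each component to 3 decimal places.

(x) = (7.273)

t=0.000: state=(2.590)
step 1 (dt=0.02): k1=(2.798), k2=(2.812), k3=(2.812), k4=(2.825); state += dt/6·(k1+2k2+2k3+k4)
t=0.020: state=(2.646)
t=0.040: state=(2.703)
t=0.060: state=(2.760)
continuing one RK4 step at a time; state shown every 25 steps (Δt=0.5):
t=0.500: state=(4.083)
t=1.000: state=(5.437)
t=1.500: state=(6.347)
t=2.000: state=(6.842)
t=2.500: state=(7.080)
t=3.000: state=(7.188)
t=3.500: state=(7.236)
t=4.000: state=(7.257)
t=4.500: state=(7.266)
t=5.000: state=(7.270)
t=5.500: state=(7.272)
t=6.000: state=(7.272)
t=6.500: state=(7.273)
t=7.000: state=(7.273)
t=7.500: state=(7.273)
t=8.000: state=(7.273)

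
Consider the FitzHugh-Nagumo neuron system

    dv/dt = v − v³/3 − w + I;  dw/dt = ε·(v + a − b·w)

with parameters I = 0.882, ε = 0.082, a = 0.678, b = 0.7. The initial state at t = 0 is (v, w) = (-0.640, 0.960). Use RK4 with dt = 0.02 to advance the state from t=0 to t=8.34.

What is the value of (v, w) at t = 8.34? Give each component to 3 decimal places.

(v, w) = (-1.242, 0.190)

t=0.000: state=(-0.640, 0.960)
step 1 (dt=0.02): k1=(-0.631, -0.052), k2=(-0.634, -0.052), k3=(-0.634, -0.052), k4=(-0.637, -0.053); state += dt/6·(k1+2k2+2k3+k4)
t=0.020: state=(-0.653, 0.959)
t=0.040: state=(-0.665, 0.958)
t=0.060: state=(-0.678, 0.957)
continuing one RK4 step at a time; state shown every 25 steps (Δt=0.5):
t=0.500: state=(-0.984, 0.928)
t=1.000: state=(-1.311, 0.882)
t=1.500: state=(-1.523, 0.827)
t=2.000: state=(-1.615, 0.767)
t=2.500: state=(-1.636, 0.707)
t=3.000: state=(-1.625, 0.648)
t=3.500: state=(-1.601, 0.592)
t=4.000: state=(-1.570, 0.539)
t=4.500: state=(-1.537, 0.488)
t=5.000: state=(-1.503, 0.440)
t=5.500: state=(-1.467, 0.395)
t=6.000: state=(-1.430, 0.353)
t=6.500: state=(-1.393, 0.313)
t=7.000: state=(-1.354, 0.276)
t=7.500: state=(-1.314, 0.242)
t=8.000: state=(-1.272, 0.210)
t=8.340: state=(-1.242, 0.190)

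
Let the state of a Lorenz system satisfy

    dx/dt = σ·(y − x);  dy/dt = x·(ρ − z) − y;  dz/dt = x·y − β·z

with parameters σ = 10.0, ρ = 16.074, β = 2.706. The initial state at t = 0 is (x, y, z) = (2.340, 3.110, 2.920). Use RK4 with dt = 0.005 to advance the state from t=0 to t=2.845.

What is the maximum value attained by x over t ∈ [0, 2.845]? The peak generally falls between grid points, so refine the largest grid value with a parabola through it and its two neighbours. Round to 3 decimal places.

max x = 11.972

t=0.000: state=(2.340, 3.110, 2.920)
step 1 (dt=0.005): k1=(7.700, 27.670, -0.624), k2=(8.199, 27.858, -0.397), k3=(8.191, 27.873, -0.393), k4=(8.684, 28.074, -0.160); state += dt/6·(k1+2k2+2k3+k4)
t=0.005: state=(2.381, 3.249, 2.918)
t=0.010: state=(2.427, 3.391, 2.918)
t=0.015: state=(2.477, 3.535, 2.921)
continuing one RK4 step at a time; state shown every 20 steps (Δt=0.1):
t=0.100: state=(4.011, 6.562, 3.554)
t=0.200: state=(7.464, 11.711, 7.395)
t=0.300: state=(11.433, 14.024, 17.239)
t=0.400: state=(10.649, 6.529, 24.055)
t=0.500: state=(5.506, 0.618, 20.580)
t=0.600: state=(1.979, -0.222, 15.712)
t=0.700: state=(0.672, 0.027, 11.974)
t=0.800: state=(0.355, 0.265, 9.141)
t=0.900: state=(0.385, 0.511, 6.986)
t=1.000: state=(0.602, 0.920, 5.360)
t=1.100: state=(1.066, 1.712, 4.184)
t=1.200: state=(1.998, 3.290, 3.524)
t=1.300: state=(3.839, 6.338, 3.914)
t=1.400: state=(7.145, 11.201, 7.282)
t=1.500: state=(11.069, 13.896, 16.376)
t=1.600: state=(10.807, 7.286, 23.658)
t=1.700: state=(5.968, 1.092, 20.853)
t=1.800: state=(2.341, 0.007, 16.032)
t=1.900: state=(0.943, 0.257, 12.243)
t=2.000: state=(0.634, 0.600, 9.368)
t=2.100: state=(0.767, 1.050, 7.196)
t=2.200: state=(1.214, 1.849, 5.614)
t=2.300: state=(2.128, 3.384, 4.662)
t=2.400: state=(3.892, 6.260, 4.824)
t=2.500: state=(6.978, 10.723, 7.796)
t=2.600: state=(10.616, 13.329, 15.894)
t=2.700: state=(10.652, 7.765, 22.872)
t=2.800: state=(6.357, 1.798, 20.792)
t=2.845: state=(4.492, 0.836, 18.695)
largest grid value and its neighbours: x(0.335)=11.96438, x(0.340)=11.97161, x(0.345)=11.96022
parabola through these three points peaks at t≈0.339 with x≈11.97172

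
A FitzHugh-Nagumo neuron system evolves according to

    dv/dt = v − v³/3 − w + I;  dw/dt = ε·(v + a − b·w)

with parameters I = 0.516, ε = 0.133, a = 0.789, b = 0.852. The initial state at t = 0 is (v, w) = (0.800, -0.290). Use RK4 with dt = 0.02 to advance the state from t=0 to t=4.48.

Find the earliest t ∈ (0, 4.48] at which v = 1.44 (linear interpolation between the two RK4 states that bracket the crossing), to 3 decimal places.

t = 0.474

t=0.000: state=(0.800, -0.290)
step 1 (dt=0.02): k1=(1.435, 0.244), k2=(1.438, 0.246), k3=(1.438, 0.246), k4=(1.440, 0.247); state += dt/6·(k1+2k2+2k3+k4)
t=0.020: state=(0.829, -0.285)
t=0.040: state=(0.858, -0.280)
t=0.060: state=(0.886, -0.275)
continuing one RK4 step at a time; state shown every 10 steps (Δt=0.2):
t=0.200: state=(1.088, -0.238)
t=0.400: state=(1.354, -0.180)
t=0.460: state=(1.425, -0.161)
next step: t=0.480: state=(1.447, -0.155) — v has crossed 1.44
linear interpolation between t=0.460 (1.42454) and t=0.480 (1.44701) → t≈0.474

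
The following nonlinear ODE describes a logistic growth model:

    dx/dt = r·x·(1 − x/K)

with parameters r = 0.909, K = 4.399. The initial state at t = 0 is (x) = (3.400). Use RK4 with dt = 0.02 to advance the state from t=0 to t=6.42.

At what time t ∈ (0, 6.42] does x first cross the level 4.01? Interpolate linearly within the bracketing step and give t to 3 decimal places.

t = 1.219

t=0.000: state=(3.400)
step 1 (dt=0.02): k1=(0.702), k2=(0.698), k3=(0.698), k4=(0.695); state += dt/6·(k1+2k2+2k3+k4)
t=0.020: state=(3.414)
t=0.040: state=(3.428)
t=0.060: state=(3.441)
continuing one RK4 step at a time; state shown every 25 steps (Δt=0.5):
t=0.500: state=(3.708)
t=1.000: state=(3.933)
t=1.200: state=(4.004)
next step: t=1.220: state=(4.010) — x has crossed 4.01
linear interpolation between t=1.200 (4.00379) and t=1.220 (4.01028) → t≈1.219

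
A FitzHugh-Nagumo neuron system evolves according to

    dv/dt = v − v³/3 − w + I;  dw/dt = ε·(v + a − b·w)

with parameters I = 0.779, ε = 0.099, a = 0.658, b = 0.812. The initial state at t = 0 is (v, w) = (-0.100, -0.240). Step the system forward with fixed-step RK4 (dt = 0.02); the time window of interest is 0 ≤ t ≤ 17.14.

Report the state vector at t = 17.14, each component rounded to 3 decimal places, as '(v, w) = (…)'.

t=0.000: state=(-0.100, -0.240)
step 1 (dt=0.02): k1=(0.919, 0.075), k2=(0.928, 0.075), k3=(0.928, 0.075), k4=(0.936, 0.076); state += dt/6·(k1+2k2+2k3+k4)
t=0.020: state=(-0.081, -0.238)
t=0.040: state=(-0.063, -0.237)
t=0.060: state=(-0.043, -0.235)
continuing one RK4 step at a time; state shown every 50 steps (Δt=1):
t=1.000: state=(1.247, -0.109)
t=2.000: state=(1.958, 0.127)
t=3.000: state=(1.937, 0.366)
t=4.000: state=(1.858, 0.581)
t=5.000: state=(1.776, 0.771)
t=6.000: state=(1.692, 0.939)
t=7.000: state=(1.608, 1.086)
t=8.000: state=(1.522, 1.214)
t=9.000: state=(1.432, 1.323)
t=10.000: state=(1.338, 1.415)
t=11.000: state=(1.237, 1.491)
t=12.000: state=(1.124, 1.551)
t=13.000: state=(0.991, 1.594)
t=14.000: state=(0.817, 1.620)
t=15.000: state=(0.552, 1.624)
t=16.000: state=(0.025, 1.591)
t=17.000: state=(-1.140, 1.483)
t=17.140: state=(-1.321, 1.458)

(v, w) = (-1.321, 1.458)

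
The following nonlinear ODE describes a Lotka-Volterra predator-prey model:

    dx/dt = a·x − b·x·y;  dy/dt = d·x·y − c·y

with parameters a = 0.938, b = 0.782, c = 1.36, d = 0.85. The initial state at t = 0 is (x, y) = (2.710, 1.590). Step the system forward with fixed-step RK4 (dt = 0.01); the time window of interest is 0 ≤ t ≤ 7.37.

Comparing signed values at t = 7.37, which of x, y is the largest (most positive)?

largest component: y

t=0.000: state=(2.710, 1.590)
step 1 (dt=0.01): k1=(-0.828, 1.500), k2=(-0.842, 1.502), k3=(-0.842, 1.502), k4=(-0.857, 1.503); state += dt/6·(k1+2k2+2k3+k4)
t=0.010: state=(2.702, 1.605)
t=0.020: state=(2.693, 1.620)
t=0.030: state=(2.684, 1.635)
continuing one RK4 step at a time; state shown every 25 steps (Δt=0.25):
t=0.250: state=(2.421, 1.957)
t=0.500: state=(2.027, 2.237)
t=0.750: state=(1.632, 2.347)
t=1.000: state=(1.309, 2.279)
t=1.250: state=(1.079, 2.088)
t=1.500: state=(0.929, 1.837)
t=1.750: state=(0.841, 1.576)
t=2.000: state=(0.800, 1.335)
t=2.250: state=(0.796, 1.125)
t=2.500: state=(0.822, 0.951)
t=2.750: state=(0.876, 0.810)
t=3.000: state=(0.955, 0.700)
t=3.250: state=(1.063, 0.617)
t=3.500: state=(1.198, 0.558)
t=3.750: state=(1.363, 0.521)
t=4.000: state=(1.560, 0.506)
t=4.250: state=(1.785, 0.513)
t=4.500: state=(2.036, 0.548)
t=4.750: state=(2.298, 0.618)
t=5.000: state=(2.547, 0.737)
t=5.250: state=(2.742, 0.921)
t=5.500: state=(2.824, 1.188)
t=5.750: state=(2.740, 1.532)
t=6.000: state=(2.475, 1.903)
t=6.250: state=(2.091, 2.203)
t=6.500: state=(1.690, 2.342)
t=6.750: state=(1.353, 2.300)
t=7.000: state=(1.109, 2.123)
t=7.250: state=(0.947, 1.877)
t=7.370: state=(0.894, 1.752)
compare at T: x=0.894, y=1.752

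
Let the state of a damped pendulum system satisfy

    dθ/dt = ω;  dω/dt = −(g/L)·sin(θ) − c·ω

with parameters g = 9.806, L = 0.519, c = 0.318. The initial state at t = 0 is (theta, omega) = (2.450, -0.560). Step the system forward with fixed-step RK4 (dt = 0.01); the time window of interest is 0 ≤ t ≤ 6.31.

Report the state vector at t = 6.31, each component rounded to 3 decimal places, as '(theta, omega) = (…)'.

t=0.000: state=(2.450, -0.560)
step 1 (dt=0.01): k1=(-0.560, -11.872), k2=(-0.619, -11.894), k3=(-0.619, -11.898), k4=(-0.679, -11.924); state += dt/6·(k1+2k2+2k3+k4)
t=0.010: state=(2.444, -0.679)
t=0.020: state=(2.436, -0.799)
t=0.030: state=(2.428, -0.919)
continuing one RK4 step at a time; state shown every 25 steps (Δt=0.25):
t=0.250: state=(1.904, -4.018)
t=0.500: state=(0.397, -7.575)
t=0.750: state=(-1.308, -4.985)
t=1.000: state=(-1.941, -0.198)
t=1.250: state=(-1.441, 4.209)
t=1.500: state=(0.031, 6.707)
t=1.750: state=(1.360, 3.230)
t=2.000: state=(1.564, -1.545)
t=2.250: state=(0.643, -5.476)
t=2.500: state=(-0.761, -4.700)
t=2.750: state=(-1.395, -0.220)
t=3.000: state=(-0.894, 4.028)
t=3.250: state=(0.341, 4.925)
t=3.500: state=(1.166, 1.272)
t=3.750: state=(0.940, -2.939)
t=4.000: state=(-0.097, -4.603)
t=4.250: state=(-0.962, -1.783)
t=4.500: state=(-0.899, 2.204)
t=4.750: state=(-0.027, 4.138)
t=5.000: state=(0.803, 1.939)
t=5.250: state=(0.823, -1.738)
t=5.500: state=(0.077, -3.680)
t=5.750: state=(-0.687, -1.886)
t=6.000: state=(-0.738, 1.461)
t=6.250: state=(-0.085, 3.270)
t=6.310: state=(0.110, 3.193)

(theta, omega) = (0.110, 3.193)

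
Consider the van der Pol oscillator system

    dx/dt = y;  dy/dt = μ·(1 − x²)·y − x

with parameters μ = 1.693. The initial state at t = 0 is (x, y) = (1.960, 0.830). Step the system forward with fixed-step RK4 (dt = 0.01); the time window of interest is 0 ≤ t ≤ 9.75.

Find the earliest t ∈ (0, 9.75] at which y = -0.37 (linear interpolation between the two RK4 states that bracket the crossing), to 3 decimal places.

t=0.000: state=(1.960, 0.830)
step 1 (dt=0.01): k1=(0.830, -5.953), k2=(0.800, -5.836), k3=(0.801, -5.838), k4=(0.772, -5.721); state += dt/6·(k1+2k2+2k3+k4)
t=0.010: state=(1.968, 0.772)
t=0.020: state=(1.975, 0.716)
t=0.030: state=(1.982, 0.662)
continuing one RK4 step at a time; state shown every 50 steps (Δt=0.5):
t=0.500: state=(1.985, -0.298)
t=0.700: state=(1.917, -0.368)
next step: t=0.710: state=(1.914, -0.371) — y has crossed -0.37
linear interpolation between t=0.700 (-0.36822) and t=0.710 (-0.37068) → t≈0.707

t = 0.707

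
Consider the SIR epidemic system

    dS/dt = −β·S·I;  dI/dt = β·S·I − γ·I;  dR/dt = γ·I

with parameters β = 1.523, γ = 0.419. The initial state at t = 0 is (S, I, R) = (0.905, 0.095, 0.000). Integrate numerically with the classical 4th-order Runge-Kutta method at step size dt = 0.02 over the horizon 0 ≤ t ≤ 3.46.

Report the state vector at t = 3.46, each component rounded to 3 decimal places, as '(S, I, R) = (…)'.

(S, I, R) = (0.196, 0.383, 0.421)

t=0.000: state=(0.905, 0.095, 0.000)
step 1 (dt=0.02): k1=(-0.131, 0.091, 0.040), k2=(-0.132, 0.092, 0.040), k3=(-0.132, 0.092, 0.040), k4=(-0.133, 0.093, 0.041); state += dt/6·(k1+2k2+2k3+k4)
t=0.020: state=(0.902, 0.097, 0.001)
t=0.040: state=(0.900, 0.099, 0.002)
t=0.060: state=(0.897, 0.101, 0.002)
continuing one RK4 step at a time; state shown every 10 steps (Δt=0.2):
t=0.200: state=(0.877, 0.115, 0.009)
t=0.400: state=(0.844, 0.137, 0.019)
t=0.600: state=(0.806, 0.162, 0.032)
t=0.800: state=(0.764, 0.189, 0.046)
t=1.000: state=(0.718, 0.218, 0.064)
t=1.200: state=(0.669, 0.248, 0.083)
t=1.400: state=(0.618, 0.277, 0.105)
t=1.600: state=(0.565, 0.305, 0.130)
t=1.800: state=(0.513, 0.331, 0.156)
t=2.000: state=(0.462, 0.353, 0.185)
t=2.200: state=(0.414, 0.371, 0.215)
t=2.400: state=(0.369, 0.384, 0.247)
t=2.600: state=(0.328, 0.393, 0.279)
t=2.800: state=(0.291, 0.397, 0.313)
t=3.000: state=(0.257, 0.397, 0.346)
t=3.200: state=(0.228, 0.393, 0.379)
t=3.400: state=(0.203, 0.386, 0.412)
t=3.460: state=(0.196, 0.383, 0.421)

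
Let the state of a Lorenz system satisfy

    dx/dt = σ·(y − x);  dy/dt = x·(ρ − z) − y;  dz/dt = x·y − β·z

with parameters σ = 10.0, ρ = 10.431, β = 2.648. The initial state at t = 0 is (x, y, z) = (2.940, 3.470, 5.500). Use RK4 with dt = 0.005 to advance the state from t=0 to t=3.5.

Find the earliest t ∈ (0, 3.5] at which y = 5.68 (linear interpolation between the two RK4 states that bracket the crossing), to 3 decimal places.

t = 0.166

t=0.000: state=(2.940, 3.470, 5.500)
step 1 (dt=0.005): k1=(5.300, 11.027, -4.362), k2=(5.443, 11.097, -4.206), k3=(5.441, 11.098, -4.205), k4=(5.583, 11.168, -4.047); state += dt/6·(k1+2k2+2k3+k4)
t=0.005: state=(2.967, 3.525, 5.479)
t=0.010: state=(2.996, 3.582, 5.460)
t=0.015: state=(3.026, 3.639, 5.442)
t=0.165: state=(4.445, 5.662, 5.833)
next step: t=0.170: state=(4.506, 5.736, 5.883) — y has crossed 5.68
linear interpolation between t=0.165 (5.66229) and t=0.170 (5.73615) → t≈0.166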